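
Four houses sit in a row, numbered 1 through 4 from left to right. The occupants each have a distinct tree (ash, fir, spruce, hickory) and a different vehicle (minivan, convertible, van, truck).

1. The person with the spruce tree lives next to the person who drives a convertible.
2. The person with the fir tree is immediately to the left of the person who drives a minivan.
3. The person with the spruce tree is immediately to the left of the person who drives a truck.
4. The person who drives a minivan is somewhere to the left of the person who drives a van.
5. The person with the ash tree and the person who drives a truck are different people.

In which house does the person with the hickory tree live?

3

House 1's vehicle must be convertible (nothing else left).
From clue 1, the person with the spruce tree must be in house 2.
By clue 3, the person who drives a truck is in house 3.
So house 3 gets hickory for tree.
The only tree still possible for house 4 is ash.
House 2 vehicle: only minivan fits.
House 4's vehicle must be van (nothing else left).
That leaves fir as the tree for house 1.
So: house 1 = fir/convertible, house 2 = spruce/minivan, house 3 = hickory/truck, house 4 = ash/van.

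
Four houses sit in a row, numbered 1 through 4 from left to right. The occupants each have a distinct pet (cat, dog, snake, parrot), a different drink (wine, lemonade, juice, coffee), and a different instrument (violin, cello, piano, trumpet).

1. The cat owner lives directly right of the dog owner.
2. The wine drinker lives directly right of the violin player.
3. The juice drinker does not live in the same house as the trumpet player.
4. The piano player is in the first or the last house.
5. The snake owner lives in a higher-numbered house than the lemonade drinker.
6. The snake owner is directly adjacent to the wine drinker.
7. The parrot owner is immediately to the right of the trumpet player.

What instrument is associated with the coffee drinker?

trumpet

House 1 pet: only dog fits.
Clue 1: the cat owner is in house 2.
The parrot owner is narrowed to house 3 or 4; consider each.
Placing it in house 3 leads to a contradiction, so it's in house 4.
The trumpet player is in house 3 (clue 7).
So house 3 gets snake for pet.
By clue 6, the wine drinker is in house 2.
House 1's drink must be lemonade (nothing else left).
House 3's drink must be coffee (nothing else left).
House 4's drink must be juice (nothing else left).
Clue 2: the violin player is in house 1.
House 2 instrument: only cello fits.
House 4's instrument must be piano (nothing else left).
So: house 1 = dog/lemonade/violin, house 2 = cat/wine/cello, house 3 = snake/coffee/trumpet, house 4 = parrot/juice/piano.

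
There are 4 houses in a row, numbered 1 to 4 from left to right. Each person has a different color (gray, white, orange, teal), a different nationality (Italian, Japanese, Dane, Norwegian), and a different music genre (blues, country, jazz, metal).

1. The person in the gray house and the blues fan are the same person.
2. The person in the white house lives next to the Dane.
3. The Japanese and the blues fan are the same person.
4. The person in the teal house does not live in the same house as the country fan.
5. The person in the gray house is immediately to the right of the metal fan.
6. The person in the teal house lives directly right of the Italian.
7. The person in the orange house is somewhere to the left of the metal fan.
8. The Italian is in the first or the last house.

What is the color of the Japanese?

Clue 8: the Italian is in house 1.
By clue 6, the person in the teal house is in house 2.
House 1's color must be orange (nothing else left).
The person in the gray house is narrowed to house 3 or 4; consider each.
Placing it in house 3 leads to a contradiction, so it's in house 4.
By clue 1, the blues fan is in house 4.
Clue 3 places the Japanese in house 4.
Clue 5: the metal fan is in house 3.
That leaves white as the color for house 3.
That leaves jazz as the music genre for house 2.
Clue 2 places the Dane in house 2.
The only nationality still possible for house 3 is Norwegian.
House 1 music genre: only country fits.
So: house 1 = orange/Italian/country, house 2 = teal/Dane/jazz, house 3 = white/Norwegian/metal, house 4 = gray/Japanese/blues.

gray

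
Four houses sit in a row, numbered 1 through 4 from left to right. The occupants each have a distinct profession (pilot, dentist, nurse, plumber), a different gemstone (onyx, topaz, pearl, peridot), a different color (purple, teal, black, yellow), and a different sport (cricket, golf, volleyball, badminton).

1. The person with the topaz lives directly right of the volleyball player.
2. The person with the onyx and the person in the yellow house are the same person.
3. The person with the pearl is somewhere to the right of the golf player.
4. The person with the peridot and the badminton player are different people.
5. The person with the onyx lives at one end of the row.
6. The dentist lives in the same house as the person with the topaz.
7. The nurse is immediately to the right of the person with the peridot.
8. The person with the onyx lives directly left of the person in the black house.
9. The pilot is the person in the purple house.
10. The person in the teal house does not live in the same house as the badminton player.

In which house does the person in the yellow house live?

Clue 8 places the person with the onyx in house 1.
Clue 8: the person in the black house is in house 2.
Clue 2: the person in the yellow house is in house 1.
House 1 profession: only plumber fits.
So house 2 gets dentist for profession.
The person with the topaz is in house 2 (clue 6).
That leaves peridot as the gemstone for house 3.
House 4's gemstone must be pearl (nothing else left).
Clue 1 places the volleyball player in house 1.
Clue 7: the nurse is in house 4.
The only profession still possible for house 3 is pilot.
From clue 9, the person in the purple house must be in house 3.
The only color still possible for house 4 is teal.
From clue 10, the badminton player must be in house 2.
The only sport still possible for house 4 is cricket.
House 3's sport must be golf (nothing else left).
So: house 1 = plumber/onyx/yellow/volleyball, house 2 = dentist/topaz/black/badminton, house 3 = pilot/peridot/purple/golf, house 4 = nurse/pearl/teal/cricket.

1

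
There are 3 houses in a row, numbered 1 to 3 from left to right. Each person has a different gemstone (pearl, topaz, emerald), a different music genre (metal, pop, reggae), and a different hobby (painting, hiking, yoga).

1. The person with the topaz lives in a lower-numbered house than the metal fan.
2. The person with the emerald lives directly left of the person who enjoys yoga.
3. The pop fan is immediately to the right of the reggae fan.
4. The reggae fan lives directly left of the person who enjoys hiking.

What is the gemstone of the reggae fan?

topaz

House 3 gemstone: only pearl fits.
House 1 music genre: only reggae fits.
The only hobby still possible for house 1 is painting.
From clue 3, the pop fan must be in house 2.
By clue 4, the person who enjoys hiking is in house 2.
House 3 music genre: only metal fits.
House 3 hobby: only yoga fits.
Clue 2 places the person with the emerald in house 2.
House 1's gemstone must be topaz (nothing else left).
So: house 1 = topaz/reggae/painting, house 2 = emerald/pop/hiking, house 3 = pearl/metal/yoga.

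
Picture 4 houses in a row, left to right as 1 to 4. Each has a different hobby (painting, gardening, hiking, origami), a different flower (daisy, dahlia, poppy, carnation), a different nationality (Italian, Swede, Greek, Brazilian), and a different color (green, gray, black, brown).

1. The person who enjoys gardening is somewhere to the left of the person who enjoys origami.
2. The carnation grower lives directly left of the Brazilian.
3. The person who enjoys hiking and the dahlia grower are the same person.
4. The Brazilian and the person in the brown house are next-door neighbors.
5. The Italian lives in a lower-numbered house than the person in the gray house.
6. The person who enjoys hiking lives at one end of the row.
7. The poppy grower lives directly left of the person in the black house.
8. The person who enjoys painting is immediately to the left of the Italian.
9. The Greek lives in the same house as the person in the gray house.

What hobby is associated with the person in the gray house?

hiking

The only nationality still possible for house 1 is Swede.
The person who enjoys hiking is narrowed to house 1 or 4; consider each.
Placing it in house 1 leads to a contradiction, so it's in house 4.
The dahlia grower is in house 4 (clue 3).
House 3's hobby must be origami (nothing else left).
The person who enjoys gardening is narrowed to house 1 or 2; consider each.
Placing it in house 2 leads to a contradiction, so it's in house 1.
That leaves painting as the hobby for house 2.
Clue 8: the Italian is in house 3.
The only nationality still possible for house 2 is Brazilian.
The only nationality still possible for house 4 is Greek.
The carnation grower is in house 1 (clue 2).
By clue 5, the person in the gray house is in house 4.
Clue 7 places the poppy grower in house 2.
The person in the black house is in house 3 (clue 7).
That leaves daisy as the flower for house 3.
So house 1 gets brown for color.
So house 2 gets green for color.
So: house 1 = gardening/carnation/Swede/brown, house 2 = painting/poppy/Brazilian/green, house 3 = origami/daisy/Italian/black, house 4 = hiking/dahlia/Greek/gray.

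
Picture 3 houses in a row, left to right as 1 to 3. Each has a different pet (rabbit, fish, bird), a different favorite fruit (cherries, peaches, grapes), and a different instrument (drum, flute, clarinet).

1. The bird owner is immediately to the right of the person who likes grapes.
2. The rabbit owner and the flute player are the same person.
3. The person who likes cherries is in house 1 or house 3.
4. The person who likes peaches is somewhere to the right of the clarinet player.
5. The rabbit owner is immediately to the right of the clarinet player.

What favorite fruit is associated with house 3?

peaches

That leaves fish as the pet for house 1.
The bird owner is narrowed to house 2 or 3; consider each.
Placing it in house 2 leads to a contradiction, so it's in house 3.
From clue 1, the person who likes grapes must be in house 2.
That leaves rabbit as the pet for house 2.
House 1's favorite fruit must be cherries (nothing else left).
House 3's favorite fruit must be peaches (nothing else left).
Clue 2 places the flute player in house 2.
Clue 5: the clarinet player is in house 1.
That leaves drum as the instrument for house 3.
So: house 1 = fish/cherries/clarinet, house 2 = rabbit/grapes/flute, house 3 = bird/peaches/drum.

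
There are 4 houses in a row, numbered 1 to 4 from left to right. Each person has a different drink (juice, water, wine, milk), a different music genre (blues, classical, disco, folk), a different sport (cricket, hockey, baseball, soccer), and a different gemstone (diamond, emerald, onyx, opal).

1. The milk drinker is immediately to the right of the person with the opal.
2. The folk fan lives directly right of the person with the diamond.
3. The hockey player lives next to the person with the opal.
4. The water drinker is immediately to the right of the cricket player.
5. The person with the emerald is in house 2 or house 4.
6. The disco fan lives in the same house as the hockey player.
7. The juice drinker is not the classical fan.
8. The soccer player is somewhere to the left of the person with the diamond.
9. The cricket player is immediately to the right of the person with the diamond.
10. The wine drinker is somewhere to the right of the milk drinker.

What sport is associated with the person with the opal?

By clue 9, the cricket player is in house 3.
Clue 9 places the person with the diamond in house 2.
House 1's drink must be juice (nothing else left).
The only gemstone still possible for house 4 is emerald.
By clue 1, the milk drinker is in house 2.
From clue 1, the person with the opal must be in house 1.
Clue 2: the folk fan is in house 3.
Clue 3: the hockey player is in house 2.
Clue 4: the water drinker is in house 4.
The disco fan is in house 2 (clue 6).
The soccer player is in house 1 (clue 8).
House 3's drink must be wine (nothing else left).
The only music genre still possible for house 1 is blues.
The only music genre still possible for house 4 is classical.
So house 4 gets baseball for sport.
House 3's gemstone must be onyx (nothing else left).
So: house 1 = juice/blues/soccer/opal, house 2 = milk/disco/hockey/diamond, house 3 = wine/folk/cricket/onyx, house 4 = water/classical/baseball/emerald.

soccer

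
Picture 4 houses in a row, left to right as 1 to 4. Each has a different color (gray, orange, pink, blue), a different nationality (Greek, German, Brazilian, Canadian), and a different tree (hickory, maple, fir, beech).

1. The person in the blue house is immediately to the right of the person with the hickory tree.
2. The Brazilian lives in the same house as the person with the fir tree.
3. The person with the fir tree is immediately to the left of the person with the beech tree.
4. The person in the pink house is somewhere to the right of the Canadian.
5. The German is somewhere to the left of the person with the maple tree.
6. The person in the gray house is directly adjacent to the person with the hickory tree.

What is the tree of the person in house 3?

House 4's nationality must be Greek (nothing else left).
The person in the blue house is narrowed to house 2 or 3 or 4; consider each.
Placing it in house 2 and house 3 leads to a contradiction, so it's in house 4.
Clue 1: the person with the hickory tree is in house 3.
That leaves orange as the color for house 1.
House 3's color must be pink (nothing else left).
House 1 tree: only fir fits.
Clue 2: the Brazilian is in house 1.
From clue 3, the person with the beech tree must be in house 2.
House 2 color: only gray fits.
The only nationality still possible for house 2 is Canadian.
The only nationality still possible for house 3 is German.
House 4 tree: only maple fits.
So: house 1 = orange/Brazilian/fir, house 2 = gray/Canadian/beech, house 3 = pink/German/hickory, house 4 = blue/Greek/maple.

hickory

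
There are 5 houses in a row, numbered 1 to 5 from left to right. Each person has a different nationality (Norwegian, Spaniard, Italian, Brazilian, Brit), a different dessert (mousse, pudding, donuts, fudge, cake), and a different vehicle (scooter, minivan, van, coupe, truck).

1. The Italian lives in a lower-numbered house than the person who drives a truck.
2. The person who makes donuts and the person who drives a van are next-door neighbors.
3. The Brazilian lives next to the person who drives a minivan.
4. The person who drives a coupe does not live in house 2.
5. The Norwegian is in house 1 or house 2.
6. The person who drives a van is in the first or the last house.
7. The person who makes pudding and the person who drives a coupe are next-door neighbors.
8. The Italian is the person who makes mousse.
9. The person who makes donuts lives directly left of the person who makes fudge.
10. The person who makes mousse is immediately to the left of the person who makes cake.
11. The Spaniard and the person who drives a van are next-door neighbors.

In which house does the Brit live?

5

That leaves mousse as the dessert for house 1.
By clue 8, the Italian is in house 1.
From clue 10, the person who makes cake must be in house 2.
From clue 2, the person who drives a van must be in house 5.
Clue 9 places the person who makes fudge in house 5.
By clue 11, the Spaniard is in house 4.
House 2's nationality must be Norwegian (nothing else left).
House 3 dessert: only pudding fits.
The only dessert still possible for house 4 is donuts.
By clue 7, the person who drives a coupe is in house 4.
House 1's vehicle must be scooter (nothing else left).
That leaves truck as the vehicle for house 3.
By clue 3, the Brazilian is in house 3.
The only nationality still possible for house 5 is Brit.
So house 2 gets minivan for vehicle.
So: house 1 = Italian/mousse/scooter, house 2 = Norwegian/cake/minivan, house 3 = Brazilian/pudding/truck, house 4 = Spaniard/donuts/coupe, house 5 = Brit/fudge/van.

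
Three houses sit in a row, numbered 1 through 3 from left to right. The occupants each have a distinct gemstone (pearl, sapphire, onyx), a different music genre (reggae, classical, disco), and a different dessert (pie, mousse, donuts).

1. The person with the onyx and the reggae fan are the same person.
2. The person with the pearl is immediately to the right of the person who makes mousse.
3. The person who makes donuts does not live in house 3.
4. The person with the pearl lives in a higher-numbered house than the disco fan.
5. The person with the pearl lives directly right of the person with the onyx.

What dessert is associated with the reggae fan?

mousse

The only dessert still possible for house 3 is pie.
So house 3 gets classical for music genre.
The person with the onyx is narrowed to house 1 or 2; consider each.
Placing it in house 1 leads to a contradiction, so it's in house 2.
The reggae fan is in house 2 (clue 1).
The person with the pearl is in house 3 (clue 5).
House 1 gemstone: only sapphire fits.
House 1 music genre: only disco fits.
From clue 2, the person who makes mousse must be in house 2.
The only dessert still possible for house 1 is donuts.
So: house 1 = sapphire/disco/donuts, house 2 = onyx/reggae/mousse, house 3 = pearl/classical/pie.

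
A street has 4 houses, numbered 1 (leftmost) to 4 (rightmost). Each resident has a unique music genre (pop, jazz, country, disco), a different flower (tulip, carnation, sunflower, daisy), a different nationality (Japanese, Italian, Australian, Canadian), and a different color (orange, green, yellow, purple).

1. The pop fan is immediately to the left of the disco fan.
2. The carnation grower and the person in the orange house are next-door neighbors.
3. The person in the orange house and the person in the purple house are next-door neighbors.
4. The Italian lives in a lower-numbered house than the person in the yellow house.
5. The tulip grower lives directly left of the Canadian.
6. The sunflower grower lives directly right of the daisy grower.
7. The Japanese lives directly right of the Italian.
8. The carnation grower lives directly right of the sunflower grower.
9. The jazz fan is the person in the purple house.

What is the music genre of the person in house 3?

pop

So house 4 gets carnation for flower.
The person in the orange house is in house 3 (clue 2).
The sunflower grower is in house 3 (clue 8).
House 1 color: only green fits.
Clue 6: the daisy grower is in house 2.
House 1's flower must be tulip (nothing else left).
Clue 5 places the Canadian in house 2.
Clue 7: the Japanese is in house 4.
By clue 7, the Italian is in house 3.
That leaves Australian as the nationality for house 1.
From clue 4, the person in the yellow house must be in house 4.
So house 2 gets purple for color.
Clue 9: the jazz fan is in house 2.
The pop fan is in house 3 (clue 1).
By clue 1, the disco fan is in house 4.
So house 1 gets country for music genre.
So: house 1 = country/tulip/Australian/green, house 2 = jazz/daisy/Canadian/purple, house 3 = pop/sunflower/Italian/orange, house 4 = disco/carnation/Japanese/yellow.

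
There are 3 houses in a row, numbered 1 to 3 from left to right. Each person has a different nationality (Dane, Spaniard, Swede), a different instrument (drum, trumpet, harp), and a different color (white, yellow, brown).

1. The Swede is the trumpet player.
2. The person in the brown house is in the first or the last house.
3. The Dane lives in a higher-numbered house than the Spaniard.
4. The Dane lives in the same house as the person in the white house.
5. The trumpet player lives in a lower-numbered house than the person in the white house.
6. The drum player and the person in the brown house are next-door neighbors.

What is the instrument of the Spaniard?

drum

From clue 6, the drum player must be in house 2.
That leaves trumpet as the instrument for house 1.
That leaves harp as the instrument for house 3.
The Swede is in house 1 (clue 1).
So house 3 gets Dane for nationality.
By clue 4, the person in the white house is in house 3.
That leaves Spaniard as the nationality for house 2.
House 1 color: only brown fits.
That leaves yellow as the color for house 2.
So: house 1 = Swede/trumpet/brown, house 2 = Spaniard/drum/yellow, house 3 = Dane/harp/white.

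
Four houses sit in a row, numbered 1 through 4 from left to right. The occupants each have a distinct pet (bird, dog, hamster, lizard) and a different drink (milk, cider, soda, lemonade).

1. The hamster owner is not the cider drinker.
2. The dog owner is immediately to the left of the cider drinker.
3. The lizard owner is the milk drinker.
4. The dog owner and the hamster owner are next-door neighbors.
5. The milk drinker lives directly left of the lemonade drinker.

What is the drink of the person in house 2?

lemonade

The dog owner is narrowed to house 1 or 2 or 3; consider each.
Placing it in house 1 and house 2 leads to a contradiction, so it's in house 3.
The cider drinker is in house 4 (clue 2).
Clue 1: the hamster owner is in house 2.
The only pet still possible for house 1 is lizard.
The only pet still possible for house 4 is bird.
From clue 3, the milk drinker must be in house 1.
By clue 5, the lemonade drinker is in house 2.
House 3's drink must be soda (nothing else left).
So: house 1 = lizard/milk, house 2 = hamster/lemonade, house 3 = dog/soda, house 4 = bird/cider.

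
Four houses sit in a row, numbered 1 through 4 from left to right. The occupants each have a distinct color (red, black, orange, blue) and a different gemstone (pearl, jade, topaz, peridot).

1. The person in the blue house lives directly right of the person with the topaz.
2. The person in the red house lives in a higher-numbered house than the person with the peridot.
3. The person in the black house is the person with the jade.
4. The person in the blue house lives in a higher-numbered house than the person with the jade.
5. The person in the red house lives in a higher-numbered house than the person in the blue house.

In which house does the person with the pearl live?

House 4's gemstone must be pearl (nothing else left).
House 3 gemstone: only peridot fits.
From clue 2, the person in the red house must be in house 4.
The person in the black house is narrowed to house 1 or 2; consider each.
Placing it in house 2 leads to a contradiction, so it's in house 1.
The person with the jade is in house 1 (clue 3).
House 2 gemstone: only topaz fits.
From clue 1, the person in the blue house must be in house 3.
House 2's color must be orange (nothing else left).
So: house 1 = black/jade, house 2 = orange/topaz, house 3 = blue/peridot, house 4 = red/pearl.

4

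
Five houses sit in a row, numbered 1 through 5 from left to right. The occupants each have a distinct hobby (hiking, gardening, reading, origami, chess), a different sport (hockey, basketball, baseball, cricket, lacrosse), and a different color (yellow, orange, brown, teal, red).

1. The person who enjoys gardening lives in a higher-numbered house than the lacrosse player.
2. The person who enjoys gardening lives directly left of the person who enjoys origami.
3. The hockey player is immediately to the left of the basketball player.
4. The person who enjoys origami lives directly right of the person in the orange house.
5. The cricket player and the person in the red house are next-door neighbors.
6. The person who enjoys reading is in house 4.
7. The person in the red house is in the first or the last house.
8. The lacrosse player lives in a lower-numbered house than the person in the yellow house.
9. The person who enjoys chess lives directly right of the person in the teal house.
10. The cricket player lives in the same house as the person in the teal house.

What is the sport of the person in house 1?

Clue 6: the person who enjoys reading is in house 4.
House 1's hobby must be hiking (nothing else left).
By clue 2, the person who enjoys gardening is in house 2.
Clue 2 places the person who enjoys origami in house 3.
Clue 4 places the person in the orange house in house 2.
That leaves chess as the hobby for house 5.
House 4's color must be teal (nothing else left).
By clue 1, the lacrosse player is in house 1.
By clue 10, the cricket player is in house 4.
Clue 3 places the hockey player in house 2.
Clue 3: the basketball player is in house 3.
Clue 5: the person in the red house is in house 5.
So house 5 gets baseball for sport.
House 1's color must be brown (nothing else left).
House 3's color must be yellow (nothing else left).
So: house 1 = hiking/lacrosse/brown, house 2 = gardening/hockey/orange, house 3 = origami/basketball/yellow, house 4 = reading/cricket/teal, house 5 = chess/baseball/red.

lacrosse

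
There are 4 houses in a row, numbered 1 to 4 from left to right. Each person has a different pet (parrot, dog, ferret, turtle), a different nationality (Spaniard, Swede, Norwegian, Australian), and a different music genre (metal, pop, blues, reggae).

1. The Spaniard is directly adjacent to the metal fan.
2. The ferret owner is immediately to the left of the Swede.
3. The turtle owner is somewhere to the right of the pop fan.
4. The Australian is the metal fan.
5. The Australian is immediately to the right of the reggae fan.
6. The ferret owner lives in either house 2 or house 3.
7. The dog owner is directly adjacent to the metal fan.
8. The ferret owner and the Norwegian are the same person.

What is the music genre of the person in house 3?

pop

House 1's nationality must be Spaniard (nothing else left).
The metal fan is in house 2 (clue 1).
From clue 4, the Australian must be in house 2.
By clue 5, the reggae fan is in house 1.
So house 4 gets Swede for nationality.
That leaves blues as the music genre for house 4.
From clue 2, the ferret owner must be in house 3.
Clue 3: the turtle owner is in house 4.
That leaves parrot as the pet for house 2.
The only nationality still possible for house 3 is Norwegian.
House 3 music genre: only pop fits.
That leaves dog as the pet for house 1.
So: house 1 = dog/Spaniard/reggae, house 2 = parrot/Australian/metal, house 3 = ferret/Norwegian/pop, house 4 = turtle/Swede/blues.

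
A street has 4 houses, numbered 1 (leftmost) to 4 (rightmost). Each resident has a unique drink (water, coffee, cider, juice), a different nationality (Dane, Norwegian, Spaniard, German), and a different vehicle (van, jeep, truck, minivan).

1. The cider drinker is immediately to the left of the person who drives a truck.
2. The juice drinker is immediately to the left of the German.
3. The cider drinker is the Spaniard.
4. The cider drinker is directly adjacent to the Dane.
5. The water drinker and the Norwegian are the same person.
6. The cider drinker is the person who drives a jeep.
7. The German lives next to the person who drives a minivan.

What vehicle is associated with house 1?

The cider drinker is narrowed to house 1 or 2 or 3; consider each.
Placing it in house 2 and house 3 leads to a contradiction, so it's in house 1.
From clue 1, the person who drives a truck must be in house 2.
Clue 3 places the Spaniard in house 1.
Clue 4: the Dane is in house 2.
Clue 6 places the person who drives a jeep in house 1.
The juice drinker is narrowed to house 2 or 3; consider each.
Placing it in house 3 leads to a contradiction, so it's in house 2.
By clue 2, the German is in house 3.
From clue 7, the person who drives a minivan must be in house 4.
House 4's nationality must be Norwegian (nothing else left).
House 3 vehicle: only van fits.
The water drinker is in house 4 (clue 5).
That leaves coffee as the drink for house 3.
So: house 1 = cider/Spaniard/jeep, house 2 = juice/Dane/truck, house 3 = coffee/German/van, house 4 = water/Norwegian/minivan.

jeep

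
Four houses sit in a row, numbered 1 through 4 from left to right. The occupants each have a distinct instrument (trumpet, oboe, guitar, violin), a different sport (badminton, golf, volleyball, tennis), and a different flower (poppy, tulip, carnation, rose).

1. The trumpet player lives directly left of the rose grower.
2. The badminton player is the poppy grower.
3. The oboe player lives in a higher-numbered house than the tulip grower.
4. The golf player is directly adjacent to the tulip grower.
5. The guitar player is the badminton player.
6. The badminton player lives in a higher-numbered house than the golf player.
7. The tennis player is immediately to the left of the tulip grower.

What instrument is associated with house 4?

guitar

House 1 flower: only carnation fits.
The oboe player is narrowed to house 3 or 4; consider each.
Placing it in house 4 leads to a contradiction, so it's in house 3.
By clue 3, the tulip grower is in house 2.
From clue 7, the tennis player must be in house 1.
By clue 1, the trumpet player is in house 2.
Clue 1: the rose grower is in house 3.
From clue 5, the guitar player must be in house 4.
From clue 5, the badminton player must be in house 4.
The only instrument still possible for house 1 is violin.
So house 2 gets volleyball for sport.
House 3's sport must be golf (nothing else left).
The only flower still possible for house 4 is poppy.
So: house 1 = violin/tennis/carnation, house 2 = trumpet/volleyball/tulip, house 3 = oboe/golf/rose, house 4 = guitar/badminton/poppy.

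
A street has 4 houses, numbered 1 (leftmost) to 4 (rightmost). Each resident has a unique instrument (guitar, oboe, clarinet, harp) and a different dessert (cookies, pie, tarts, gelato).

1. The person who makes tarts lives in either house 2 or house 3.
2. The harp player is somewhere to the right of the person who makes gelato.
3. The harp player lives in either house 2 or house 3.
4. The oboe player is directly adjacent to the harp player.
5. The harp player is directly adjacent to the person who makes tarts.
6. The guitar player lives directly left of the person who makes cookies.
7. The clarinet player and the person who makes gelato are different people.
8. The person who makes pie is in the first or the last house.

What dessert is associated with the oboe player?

The harp player is narrowed to house 2 or 3; consider each.
Placing it in house 3 leads to a contradiction, so it's in house 2.
By clue 2, the person who makes gelato is in house 1.
Clue 5: the person who makes tarts is in house 3.
That leaves clarinet as the instrument for house 4.
House 2's dessert must be cookies (nothing else left).
So house 4 gets pie for dessert.
Clue 6: the guitar player is in house 1.
House 3 instrument: only oboe fits.
So: house 1 = guitar/gelato, house 2 = harp/cookies, house 3 = oboe/tarts, house 4 = clarinet/pie.

tarts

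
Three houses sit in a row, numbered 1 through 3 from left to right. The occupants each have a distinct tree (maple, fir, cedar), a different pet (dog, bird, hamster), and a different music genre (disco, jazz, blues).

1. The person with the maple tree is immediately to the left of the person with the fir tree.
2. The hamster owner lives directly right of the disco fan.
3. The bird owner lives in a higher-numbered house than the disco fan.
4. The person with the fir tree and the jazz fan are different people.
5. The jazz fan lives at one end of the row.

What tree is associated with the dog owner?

House 1 pet: only dog fits.
The person with the fir tree is narrowed to house 2 or 3; consider each.
Placing it in house 3 leads to a contradiction, so it's in house 2.
The person with the maple tree is in house 1 (clue 1).
So house 3 gets cedar for tree.
The bird owner is narrowed to house 2 or 3; consider each.
Placing it in house 2 leads to a contradiction, so it's in house 3.
So house 2 gets hamster for pet.
From clue 2, the disco fan must be in house 1.
House 2 music genre: only blues fits.
House 3 music genre: only jazz fits.
So: house 1 = maple/dog/disco, house 2 = fir/hamster/blues, house 3 = cedar/bird/jazz.

maple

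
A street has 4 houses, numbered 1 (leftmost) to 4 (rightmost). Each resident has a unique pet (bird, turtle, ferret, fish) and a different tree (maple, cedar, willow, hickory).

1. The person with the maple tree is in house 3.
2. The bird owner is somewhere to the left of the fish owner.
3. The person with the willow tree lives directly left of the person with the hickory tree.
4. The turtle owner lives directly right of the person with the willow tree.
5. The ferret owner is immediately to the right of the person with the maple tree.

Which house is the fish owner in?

From clue 1, the person with the maple tree must be in house 3.
By clue 5, the ferret owner is in house 4.
So house 1 gets bird for pet.
From clue 3, the person with the willow tree must be in house 1.
From clue 3, the person with the hickory tree must be in house 2.
Clue 4: the turtle owner is in house 2.
House 3's pet must be fish (nothing else left).
The only tree still possible for house 4 is cedar.
So: house 1 = bird/willow, house 2 = turtle/hickory, house 3 = fish/maple, house 4 = ferret/cedar.

3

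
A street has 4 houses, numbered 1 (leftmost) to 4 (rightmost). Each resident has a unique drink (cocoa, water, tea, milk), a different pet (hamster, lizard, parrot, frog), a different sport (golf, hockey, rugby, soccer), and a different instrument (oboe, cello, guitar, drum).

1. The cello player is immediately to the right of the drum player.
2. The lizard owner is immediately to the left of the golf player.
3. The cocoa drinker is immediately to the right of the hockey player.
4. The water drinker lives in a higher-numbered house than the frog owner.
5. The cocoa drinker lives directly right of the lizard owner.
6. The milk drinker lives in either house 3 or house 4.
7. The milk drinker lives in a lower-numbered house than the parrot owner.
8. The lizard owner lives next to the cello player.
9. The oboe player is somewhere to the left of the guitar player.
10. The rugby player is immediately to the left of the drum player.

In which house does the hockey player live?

3

From clue 7, the milk drinker must be in house 3.
From clue 7, the parrot owner must be in house 4.
The only drink still possible for house 1 is tea.
The only instrument still possible for house 1 is oboe.
By clue 8, the lizard owner is in house 3.
By clue 8, the cello player is in house 4.
Clue 1: the drum player is in house 3.
The golf player is in house 4 (clue 2).
The cocoa drinker is in house 4 (clue 5).
The rugby player is in house 2 (clue 10).
House 2's drink must be water (nothing else left).
House 2's instrument must be guitar (nothing else left).
From clue 3, the hockey player must be in house 3.
Clue 4: the frog owner is in house 1.
House 2 pet: only hamster fits.
That leaves soccer as the sport for house 1.
So: house 1 = tea/frog/soccer/oboe, house 2 = water/hamster/rugby/guitar, house 3 = milk/lizard/hockey/drum, house 4 = cocoa/parrot/golf/cello.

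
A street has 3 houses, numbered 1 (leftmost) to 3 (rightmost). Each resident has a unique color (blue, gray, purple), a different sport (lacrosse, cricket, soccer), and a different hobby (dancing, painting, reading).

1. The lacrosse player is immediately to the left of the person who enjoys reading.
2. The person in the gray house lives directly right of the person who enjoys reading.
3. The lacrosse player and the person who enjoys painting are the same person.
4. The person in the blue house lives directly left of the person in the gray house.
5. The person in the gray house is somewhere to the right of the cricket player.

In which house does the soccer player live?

The person in the gray house is in house 3 (clue 2).
Clue 2 places the person who enjoys reading in house 2.
Clue 4 places the person in the blue house in house 2.
That leaves purple as the color for house 1.
House 3's sport must be soccer (nothing else left).
So house 3 gets dancing for hobby.
Clue 1: the lacrosse player is in house 1.
House 2 sport: only cricket fits.
House 1 hobby: only painting fits.
So: house 1 = purple/lacrosse/painting, house 2 = blue/cricket/reading, house 3 = gray/soccer/dancing.

3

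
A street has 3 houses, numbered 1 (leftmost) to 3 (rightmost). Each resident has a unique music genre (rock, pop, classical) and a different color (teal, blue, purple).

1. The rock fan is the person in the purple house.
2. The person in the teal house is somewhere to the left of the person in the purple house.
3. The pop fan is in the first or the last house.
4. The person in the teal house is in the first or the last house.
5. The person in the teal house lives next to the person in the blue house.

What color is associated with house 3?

purple

From clue 4, the person in the teal house must be in house 1.
Clue 5: the person in the blue house is in house 2.
House 3 color: only purple fits.
Clue 1 places the rock fan in house 3.
That leaves pop as the music genre for house 1.
House 2 music genre: only classical fits.
So: house 1 = pop/teal, house 2 = classical/blue, house 3 = rock/purple.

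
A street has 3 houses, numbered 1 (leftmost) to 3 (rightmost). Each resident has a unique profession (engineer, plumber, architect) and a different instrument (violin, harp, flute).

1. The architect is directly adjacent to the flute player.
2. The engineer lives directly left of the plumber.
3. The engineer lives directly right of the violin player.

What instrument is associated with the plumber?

harp

The engineer is in house 2 (clue 3).
By clue 3, the violin player is in house 1.
So house 1 gets architect for profession.
House 3's profession must be plumber (nothing else left).
The flute player is in house 2 (clue 1).
The only instrument still possible for house 3 is harp.
So: house 1 = architect/violin, house 2 = engineer/flute, house 3 = plumber/harp.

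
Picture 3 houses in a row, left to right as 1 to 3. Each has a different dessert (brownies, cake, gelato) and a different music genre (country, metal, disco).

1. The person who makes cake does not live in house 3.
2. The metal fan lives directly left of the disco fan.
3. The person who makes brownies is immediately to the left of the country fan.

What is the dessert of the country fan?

House 3's dessert must be gelato (nothing else left).
That leaves metal as the music genre for house 1.
Clue 2: the disco fan is in house 2.
The only music genre still possible for house 3 is country.
From clue 3, the person who makes brownies must be in house 2.
House 1 dessert: only cake fits.
So: house 1 = cake/metal, house 2 = brownies/disco, house 3 = gelato/country.

gelato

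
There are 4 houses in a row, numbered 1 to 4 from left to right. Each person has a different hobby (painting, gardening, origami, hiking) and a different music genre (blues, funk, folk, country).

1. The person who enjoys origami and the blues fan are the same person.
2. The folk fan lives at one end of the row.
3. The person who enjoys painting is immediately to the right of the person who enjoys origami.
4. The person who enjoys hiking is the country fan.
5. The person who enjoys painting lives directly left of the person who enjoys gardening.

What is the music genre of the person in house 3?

funk

The person who enjoys gardening is narrowed to house 3 or 4; consider each.
Placing it in house 3 leads to a contradiction, so it's in house 4.
The person who enjoys painting is in house 3 (clue 5).
Clue 3: the person who enjoys origami is in house 2.
The only hobby still possible for house 1 is hiking.
House 3's music genre must be funk (nothing else left).
House 4's music genre must be folk (nothing else left).
Clue 1 places the blues fan in house 2.
By clue 4, the country fan is in house 1.
So: house 1 = hiking/country, house 2 = origami/blues, house 3 = painting/funk, house 4 = gardening/folk.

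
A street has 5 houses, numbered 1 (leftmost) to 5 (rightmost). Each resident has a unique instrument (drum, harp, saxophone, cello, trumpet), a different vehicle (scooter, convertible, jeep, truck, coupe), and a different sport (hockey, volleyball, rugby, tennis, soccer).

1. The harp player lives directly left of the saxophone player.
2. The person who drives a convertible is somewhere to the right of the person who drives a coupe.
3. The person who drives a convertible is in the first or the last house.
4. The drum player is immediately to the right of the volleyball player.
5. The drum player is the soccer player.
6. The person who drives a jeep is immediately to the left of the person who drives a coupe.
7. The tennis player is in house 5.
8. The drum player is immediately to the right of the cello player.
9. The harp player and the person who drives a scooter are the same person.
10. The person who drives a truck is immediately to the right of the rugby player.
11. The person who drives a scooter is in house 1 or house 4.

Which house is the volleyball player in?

3

The person who drives a convertible is in house 5 (clue 3).
From clue 7, the tennis player must be in house 5.
The harp player is narrowed to house 1 or 4; consider each.
Placing it in house 4 leads to a contradiction, so it's in house 1.
Clue 1: the saxophone player is in house 2.
Clue 9: the person who drives a scooter is in house 1.
House 3 instrument: only cello fits.
House 5 instrument: only trumpet fits.
Clue 4 places the volleyball player in house 3.
Clue 5: the soccer player is in house 4.
That leaves drum as the instrument for house 4.
So house 4 gets coupe for vehicle.
The person who drives a jeep is in house 3 (clue 6).
House 2's vehicle must be truck (nothing else left).
Clue 10: the rugby player is in house 1.
That leaves hockey as the sport for house 2.
So: house 1 = harp/scooter/rugby, house 2 = saxophone/truck/hockey, house 3 = cello/jeep/volleyball, house 4 = drum/coupe/soccer, house 5 = trumpet/convertible/tennis.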